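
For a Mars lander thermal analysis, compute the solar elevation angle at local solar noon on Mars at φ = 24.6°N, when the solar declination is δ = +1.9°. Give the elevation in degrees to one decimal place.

At local noon the hour angle is zero, so the zenith angle equals |φ − δ| = |+24.6° − (+1.900°)| = 22.700°.
Elevation = 90° − 22.700° = 67.3°.

67.3°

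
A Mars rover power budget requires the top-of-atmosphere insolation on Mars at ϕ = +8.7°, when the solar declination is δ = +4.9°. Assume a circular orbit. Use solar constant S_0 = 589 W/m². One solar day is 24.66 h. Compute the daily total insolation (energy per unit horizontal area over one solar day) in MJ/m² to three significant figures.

cos h₀ = −tan(+8.7°) tan(+4.900°) = -0.0131, h₀ = 1.5839 rad.
Bracket: h₀ sin ϕ sin δ + cos ϕ cos δ sin h₀ = 1.5839×0.15126×0.08542 + 0.98849×0.99635×0.99991 = 0.020465 + 0.984793 = 1.005258.
Q̄ = (S_0/π) × [bracket] = (589/π) × 1.005258 = 188.47 W/m².
Daily total = Q̄ × 24.66 h × 3600 s/h = 188.47 × 24.66 × 3600 / 10⁶ = 16.73 MJ/m².

16.7 MJ/m²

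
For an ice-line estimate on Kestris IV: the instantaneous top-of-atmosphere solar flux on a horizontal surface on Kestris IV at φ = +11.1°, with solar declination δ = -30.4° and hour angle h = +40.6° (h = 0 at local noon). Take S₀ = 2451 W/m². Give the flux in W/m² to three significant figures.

cos θ_z = sin φ sin δ + cos φ cos δ cos h = -0.097423 + 0.642631 = 0.545208.
Flux = S₀ · cos θ_z = 2451 × 0.545208 = 1336 W/m².

1.34e+03 W/m²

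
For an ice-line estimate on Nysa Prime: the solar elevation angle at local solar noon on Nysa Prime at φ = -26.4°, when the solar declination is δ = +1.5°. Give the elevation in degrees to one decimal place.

62.1°

At local noon the hour angle is zero, so the zenith angle equals |φ − δ| = |-26.4° − (+1.500°)| = 27.900°.
Elevation = 90° − 27.900° = 62.1°.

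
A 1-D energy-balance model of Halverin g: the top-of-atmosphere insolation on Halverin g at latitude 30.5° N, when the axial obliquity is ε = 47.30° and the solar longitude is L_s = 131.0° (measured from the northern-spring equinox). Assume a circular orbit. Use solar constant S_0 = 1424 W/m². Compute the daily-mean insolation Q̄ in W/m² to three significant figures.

Solar declination: sin δ = sin ε · sin L_s = sin 47.30° × sin 131.0° = 0.55465, so δ = +33.686°.
cos h₀ = −tan(+30.5°) tan(+33.686°) = -0.3926, h₀ = 1.9743 rad.
Bracket: h₀ sin ϕ sin δ + cos ϕ cos δ sin h₀ = 1.9743×0.50754×0.55465 + 0.86163×0.83209×0.91969 = 0.555779 + 0.659375 = 1.215154.
Q̄ = (S_0/π) × [bracket] = (1424/π) × 1.215154 = 550.8 W/m².

Q̄ ≈ 551 W/m²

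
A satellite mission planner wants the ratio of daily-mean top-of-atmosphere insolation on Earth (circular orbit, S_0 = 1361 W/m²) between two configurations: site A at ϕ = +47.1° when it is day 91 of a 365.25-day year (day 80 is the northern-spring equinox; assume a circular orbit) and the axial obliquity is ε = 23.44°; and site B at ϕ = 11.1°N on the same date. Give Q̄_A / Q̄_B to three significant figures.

— Configuration A (ϕ=+47.1°):
Solar longitude: L_s = 360° × (91 − 80)/365.25 = 10.842°.
sin δ = sin 23.44° × sin 10.842° = 0.07482, so δ = +4.291°.
cos h₀ = −tan(+47.1°) tan(+4.291°) = -0.0807, h₀ = 1.6516 rad.
Bracket: h₀ sin ϕ sin δ + cos ϕ cos δ sin h₀ = 1.6516×0.73254×0.07482 + 0.68072×0.99720×0.99673 = 0.090522 + 0.676594 = 0.767116.
Q̄ = (S_0/π) × [bracket] = (1361/π) × 0.767116 = 332.33 W/m².
— Configuration B (ϕ=+11.1°):
cos h₀ = −tan(+11.1°) tan(+4.291°) = -0.0147, h₀ = 1.5855 rad.
Bracket: h₀ sin ϕ sin δ + cos ϕ cos δ sin h₀ = 1.5855×0.19252×0.07482 + 0.98129×0.99720×0.99989 = 0.022838 + 0.978435 = 1.001273.
Q̄ = (S_0/π) × [bracket] = (1361/π) × 1.001273 = 433.77 W/m².
Ratio Q̄_A / Q̄_B = 332.33 / 433.77 = 0.7661.

Q̄_A / Q̄_B ≈ 0.766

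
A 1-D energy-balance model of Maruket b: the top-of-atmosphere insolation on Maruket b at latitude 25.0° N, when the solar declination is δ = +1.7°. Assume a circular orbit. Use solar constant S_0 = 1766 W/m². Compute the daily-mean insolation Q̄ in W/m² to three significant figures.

Q̄ ≈ 520 W/m²

cos h₀ = −tan(+25.0°) tan(+1.700°) = -0.0138, h₀ = 1.5846 rad.
Bracket: h₀ sin ϕ sin δ + cos ϕ cos δ sin h₀ = 1.5846×0.42262×0.02967 + 0.90631×0.99956×0.99990 = 0.019870 + 0.905821 = 0.925691.
Q̄ = (S_0/π) × [bracket] = (1766/π) × 0.925691 = 520.4 W/m².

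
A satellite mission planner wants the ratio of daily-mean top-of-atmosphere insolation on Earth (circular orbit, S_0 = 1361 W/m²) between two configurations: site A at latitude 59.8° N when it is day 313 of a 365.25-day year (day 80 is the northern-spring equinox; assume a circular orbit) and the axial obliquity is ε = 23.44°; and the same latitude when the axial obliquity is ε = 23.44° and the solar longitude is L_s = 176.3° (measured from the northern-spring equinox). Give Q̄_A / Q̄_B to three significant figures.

Q̄_A / Q̄_B ≈ 0.263

— Configuration A (ϕ=+59.8°):
Solar longitude: L_s = 360° × (313 − 80)/365.25 = 229.651°.
sin δ = sin 23.44° × sin 229.651° = -0.30316, so δ = -17.648°.
cos h₀ = −tan(+59.8°) tan(-17.648°) = 0.5466, h₀ = 0.9925 rad.
Bracket: h₀ sin ϕ sin δ + cos ϕ cos δ sin h₀ = 0.9925×0.86427×-0.30316 + 0.50302×0.95294×0.83739 = -0.260047 + 0.401401 = 0.141354.
Q̄ = (S_0/π) × [bracket] = (1361/π) × 0.141354 = 61.237 W/m².
— Configuration B (ϕ=+59.8°):
Solar declination: sin δ = sin ε · sin L_s = sin 23.44° × sin 176.3° = 0.02567, so δ = +1.471°.
cos h₀ = −tan(+59.8°) tan(+1.471°) = -0.0441, h₀ = 1.6149 rad.
Bracket: h₀ sin ϕ sin δ + cos ϕ cos δ sin h₀ = 1.6149×0.86427×0.02567 + 0.50302×0.99967×0.99903 = 0.035828 + 0.502366 = 0.538194.
Q̄ = (S_0/π) × [bracket] = (1361/π) × 0.538194 = 233.16 W/m².
Ratio Q̄_A / Q̄_B = 61.237 / 233.16 = 0.2626.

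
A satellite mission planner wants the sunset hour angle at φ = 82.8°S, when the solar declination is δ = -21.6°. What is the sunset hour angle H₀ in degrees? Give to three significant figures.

H₀ = 180°

Sunrise equation: cos H₀ = −tan φ · tan δ = -3.1341 ≤ −1, so the Sun never sets (polar day) and H₀ = π.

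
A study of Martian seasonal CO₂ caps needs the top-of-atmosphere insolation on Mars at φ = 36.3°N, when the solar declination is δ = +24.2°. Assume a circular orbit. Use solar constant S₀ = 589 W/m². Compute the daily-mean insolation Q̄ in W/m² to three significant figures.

cos H₀ = −tan(+36.3°) tan(+24.200°) = -0.3301, H₀ = 1.9072 rad.
Bracket: H₀ sin φ sin δ + cos φ cos δ sin H₀ = 1.9072×0.59201×0.40992 + 0.80593×0.91212×0.94394 = 0.462833 + 0.693895 = 1.156728.
Q̄ = (S₀/π) × [bracket] = (589/π) × 1.156728 = 216.9 W/m².

Q̄ ≈ 217 W/m²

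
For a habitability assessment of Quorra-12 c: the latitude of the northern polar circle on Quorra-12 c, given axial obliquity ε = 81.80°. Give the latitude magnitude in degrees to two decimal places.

The polar circle is the lowest latitude that experiences at least one full rotation of continuous daylight at the northern-summer solstice; it lies at |φ| = 90° − ε = 90° − 81.80° = 8.20°.

8.20°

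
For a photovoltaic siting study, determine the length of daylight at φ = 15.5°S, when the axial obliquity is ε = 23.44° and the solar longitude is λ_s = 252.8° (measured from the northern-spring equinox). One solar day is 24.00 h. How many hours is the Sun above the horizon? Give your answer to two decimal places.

Solar declination: sin δ = sin ε · sin λ_s = sin 23.44° × sin 252.8° = -0.38000, so δ = -22.334°.
cos H₀ = −tan φ · tan δ = −tan(-15.5°) × tan(-22.334°) = -0.1139, so H₀ = 1.6850 rad = 96.54°.
Daylight = 2H₀/(2π) × 24.00 h = (1.6850/π) × 24.00 = 12.87 h.

12.87 h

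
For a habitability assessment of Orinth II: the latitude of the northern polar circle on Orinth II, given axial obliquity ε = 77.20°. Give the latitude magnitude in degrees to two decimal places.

The polar circle is the lowest latitude that experiences at least one full rotation of continuous daylight at the northern-summer solstice; it lies at |φ| = 90° − ε = 90° − 77.20° = 12.80°.

12.80°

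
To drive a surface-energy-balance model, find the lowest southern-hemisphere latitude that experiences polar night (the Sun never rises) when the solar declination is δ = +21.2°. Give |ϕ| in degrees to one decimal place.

|ϕ| = 68.8°

Polar night requires cos h₀ = −tan ϕ tan δ ≥ 1, i.e. tan ϕ tan δ ≤ −1.
The boundary is |tan ϕ| · |tan δ| = 1, so |ϕ| = 90° − |δ| = 90° − 21.2° = 68.8° in the southern hemisphere.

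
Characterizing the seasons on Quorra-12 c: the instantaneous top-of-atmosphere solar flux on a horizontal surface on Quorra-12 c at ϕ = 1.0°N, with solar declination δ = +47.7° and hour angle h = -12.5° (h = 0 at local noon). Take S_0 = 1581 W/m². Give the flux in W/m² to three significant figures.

1.06e+03 W/m²

cos θ_z = sin ϕ sin δ + cos ϕ cos δ cos h = 0.012908 + 0.656959 = 0.669867.
Flux = S_0 · cos θ_z = 1581 × 0.669867 = 1059 W/m².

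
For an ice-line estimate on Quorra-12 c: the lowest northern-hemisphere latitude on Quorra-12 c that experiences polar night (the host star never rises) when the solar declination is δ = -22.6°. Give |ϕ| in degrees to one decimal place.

Polar night requires cos h₀ = −tan ϕ tan δ ≥ 1, i.e. tan ϕ tan δ ≤ −1.
The boundary is |tan ϕ| · |tan δ| = 1, so |ϕ| = 90° − |δ| = 90° − 22.6° = 67.4° in the northern hemisphere.

|ϕ| = 67.4°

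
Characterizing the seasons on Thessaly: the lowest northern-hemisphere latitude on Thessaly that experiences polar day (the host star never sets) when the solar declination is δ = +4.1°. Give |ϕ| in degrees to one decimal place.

Polar day requires cos h₀ = −tan ϕ tan δ ≤ −1, i.e. tan ϕ tan δ ≥ 1.
The boundary is |tan ϕ| · |tan δ| = 1, so |ϕ| = 90° − |δ| = 90° − 4.1° = 85.9° in the northern hemisphere.

|ϕ| = 85.9°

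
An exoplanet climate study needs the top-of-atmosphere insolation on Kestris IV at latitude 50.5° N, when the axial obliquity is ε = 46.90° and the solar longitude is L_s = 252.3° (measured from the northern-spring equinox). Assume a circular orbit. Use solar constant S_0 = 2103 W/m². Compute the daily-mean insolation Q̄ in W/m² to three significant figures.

Solar declination: sin δ = sin ε · sin L_s = sin 46.90° × sin 252.3° = -0.69560, so δ = -44.075°.
cos h₀ = −tan(+50.5°) tan(-44.075°) = 1.1745 ≥ 1 ⇒ polar night, h₀ = 0 and Q̄ = 0.

Q̄ ≈ 0.00 W/m²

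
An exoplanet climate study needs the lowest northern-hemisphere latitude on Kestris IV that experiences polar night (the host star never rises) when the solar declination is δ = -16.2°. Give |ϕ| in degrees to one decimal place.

Polar night requires cos h₀ = −tan ϕ tan δ ≥ 1, i.e. tan ϕ tan δ ≤ −1.
The boundary is |tan ϕ| · |tan δ| = 1, so |ϕ| = 90° − |δ| = 90° − 16.2° = 73.8° in the northern hemisphere.

|ϕ| = 73.8°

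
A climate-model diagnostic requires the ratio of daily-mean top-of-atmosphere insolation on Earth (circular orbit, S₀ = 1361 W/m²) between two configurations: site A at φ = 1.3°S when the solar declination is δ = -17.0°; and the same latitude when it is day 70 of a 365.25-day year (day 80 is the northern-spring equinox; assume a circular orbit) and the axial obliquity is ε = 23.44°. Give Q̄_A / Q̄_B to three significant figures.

Q̄_A / Q̄_B ≈ 0.967

— Configuration A (φ=-1.3°):
cos H₀ = −tan(-1.3°) tan(-17.000°) = -0.0069, H₀ = 1.5777 rad.
Bracket: H₀ sin φ sin δ + cos φ cos δ sin H₀ = 1.5777×-0.02269×-0.29237 + 0.99974×0.95630×0.99998 = 0.010466 + 0.956032 = 0.966498.
Q̄ = (S₀/π) × [bracket] = (1361/π) × 0.966498 = 418.71 W/m².
— Configuration B (φ=-1.3°):
Solar longitude: λ_s = 360° × (70 − 80)/365.25 = -9.856°, i.e. -9.856° + 360° = 350.144°.
sin δ = sin 23.44° × sin 350.144° = -0.06809, so δ = -3.904°.
cos H₀ = −tan(-1.3°) tan(-3.904°) = -0.0015, H₀ = 1.5723 rad.
Bracket: H₀ sin φ sin δ + cos φ cos δ sin H₀ = 1.5723×-0.02269×-0.06809 + 0.99974×0.99768×1.00000 = 0.002429 + 0.997421 = 0.999850.
Q̄ = (S₀/π) × [bracket] = (1361/π) × 0.999850 = 433.15 W/m².
Ratio Q̄_A / Q̄_B = 418.71 / 433.15 = 0.9667.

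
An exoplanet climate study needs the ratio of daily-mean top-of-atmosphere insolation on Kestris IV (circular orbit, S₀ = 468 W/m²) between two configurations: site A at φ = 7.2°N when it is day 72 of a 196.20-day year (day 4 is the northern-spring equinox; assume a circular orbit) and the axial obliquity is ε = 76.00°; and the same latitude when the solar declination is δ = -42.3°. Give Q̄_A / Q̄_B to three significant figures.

— Configuration A (φ=+7.2°):
Solar longitude: λ_s = 360° × (72 − 4)/196.20 = 124.771°.
sin δ = sin 76.00° × sin 124.771° = 0.79704, so δ = +52.848°.
cos H₀ = −tan(+7.2°) tan(+52.848°) = -0.1667, H₀ = 1.7383 rad.
Bracket: H₀ sin φ sin δ + cos φ cos δ sin H₀ = 1.7383×0.12533×0.79704 + 0.99211×0.60392×0.98600 = 0.173644 + 0.590767 = 0.764411.
Q̄ = (S₀/π) × [bracket] = (468/π) × 0.764411 = 113.87 W/m².
— Configuration B (φ=+7.2°):
cos H₀ = −tan(+7.2°) tan(-42.300°) = 0.1150, H₀ = 1.4556 rad.
Bracket: H₀ sin φ sin δ + cos φ cos δ sin H₀ = 1.4556×0.12533×-0.67301 + 0.99211×0.73963×0.99337 = -0.122777 + 0.728929 = 0.606152.
Q̄ = (S₀/π) × [bracket] = (468/π) × 0.606152 = 90.298 W/m².
Ratio Q̄_A / Q̄_B = 113.87 / 90.298 = 1.261.

Q̄_A / Q̄_B ≈ 1.26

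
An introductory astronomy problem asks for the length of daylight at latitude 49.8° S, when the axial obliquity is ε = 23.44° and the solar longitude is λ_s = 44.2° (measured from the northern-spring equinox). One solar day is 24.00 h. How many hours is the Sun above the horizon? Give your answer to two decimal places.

9.34 h

Solar declination: sin δ = sin ε · sin λ_s = sin 23.44° × sin 44.2° = 0.27732, so δ = +16.101°.
cos H₀ = −tan φ · tan δ = −tan(-49.8°) × tan(+16.101°) = 0.3416, so H₀ = 1.2222 rad = 70.03°.
Daylight = 2H₀/(2π) × 24.00 h = (1.2222/π) × 24.00 = 9.34 h.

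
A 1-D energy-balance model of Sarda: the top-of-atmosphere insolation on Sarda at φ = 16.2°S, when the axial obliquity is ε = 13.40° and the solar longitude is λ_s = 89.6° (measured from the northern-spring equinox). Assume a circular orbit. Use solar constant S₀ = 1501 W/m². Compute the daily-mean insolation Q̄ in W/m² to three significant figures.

Q̄ ≈ 399 W/m²

Solar declination: sin δ = sin ε · sin λ_s = sin 13.40° × sin 89.6° = 0.23174, so δ = +13.400°.
cos H₀ = −tan(-16.2°) tan(+13.400°) = 0.0692, H₀ = 1.5015 rad.
Bracket: H₀ sin φ sin δ + cos φ cos δ sin H₀ = 1.5015×-0.27899×0.23174 + 0.96029×0.97278×0.99760 = -0.097077 + 0.931909 = 0.834832.
Q̄ = (S₀/π) × [bracket] = (1501/π) × 0.834832 = 398.9 W/m².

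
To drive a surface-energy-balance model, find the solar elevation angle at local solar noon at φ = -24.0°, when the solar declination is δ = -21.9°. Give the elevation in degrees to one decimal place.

87.9°

At local noon the hour angle is zero, so the zenith angle equals |φ − δ| = |-24.0° − (-21.900°)| = 2.100°.
Elevation = 90° − 2.100° = 87.9°.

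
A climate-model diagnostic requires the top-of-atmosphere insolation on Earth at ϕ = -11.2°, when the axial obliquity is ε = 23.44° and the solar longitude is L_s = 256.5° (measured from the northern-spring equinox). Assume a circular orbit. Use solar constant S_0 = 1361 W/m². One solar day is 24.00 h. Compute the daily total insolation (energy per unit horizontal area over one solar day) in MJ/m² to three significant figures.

Solar declination: sin δ = sin ε · sin L_s = sin 23.44° × sin 256.5° = -0.38680, so δ = -22.755°.
cos h₀ = −tan(-11.2°) tan(-22.755°) = -0.0831, h₀ = 1.6539 rad.
Bracket: h₀ sin ϕ sin δ + cos ϕ cos δ sin h₀ = 1.6539×-0.19423×-0.38680 + 0.98096×0.92216×0.99655 = 0.124254 + 0.901481 = 1.025735.
Q̄ = (S_0/π) × [bracket] = (1361/π) × 1.025735 = 444.37 W/m².
Daily total = Q̄ × 24.00 h × 3600 s/h = 444.37 × 24.00 × 3600 / 10⁶ = 38.39 MJ/m².

38.4 MJ/m²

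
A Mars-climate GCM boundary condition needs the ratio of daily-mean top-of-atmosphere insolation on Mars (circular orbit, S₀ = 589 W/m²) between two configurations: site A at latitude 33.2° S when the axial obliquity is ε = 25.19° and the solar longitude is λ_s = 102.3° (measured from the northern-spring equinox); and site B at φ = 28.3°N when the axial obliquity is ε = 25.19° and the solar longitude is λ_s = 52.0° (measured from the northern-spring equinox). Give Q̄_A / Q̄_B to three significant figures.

Q̄_A / Q̄_B ≈ 0.400

— Configuration A (φ=-33.2°):
Solar declination: sin δ = sin ε · sin λ_s = sin 25.19° × sin 102.3° = 0.41585, so δ = +24.573°.
cos H₀ = −tan(-33.2°) tan(+24.573°) = 0.2992, H₀ = 1.2669 rad.
Bracket: H₀ sin φ sin δ + cos φ cos δ sin H₀ = 1.2669×-0.54756×0.41585 + 0.83676×0.90943×0.95418 = -0.288477 + 0.726107 = 0.437630.
Q̄ = (S₀/π) × [bracket] = (589/π) × 0.437630 = 82.049 W/m².
— Configuration B (φ=+28.3°):
Solar declination: sin δ = sin ε · sin λ_s = sin 25.19° × sin 52.0° = 0.33539, so δ = +19.597°.
cos H₀ = −tan(+28.3°) tan(+19.597°) = -0.1917, H₀ = 1.7637 rad.
Bracket: H₀ sin φ sin δ + cos φ cos δ sin H₀ = 1.7637×0.47409×0.33539 + 0.88048×0.94208×0.98145 = 0.280437 + 0.814096 = 1.094533.
Q̄ = (S₀/π) × [bracket] = (589/π) × 1.094533 = 205.21 W/m².
Ratio Q̄_A / Q̄_B = 82.049 / 205.21 = 0.3998.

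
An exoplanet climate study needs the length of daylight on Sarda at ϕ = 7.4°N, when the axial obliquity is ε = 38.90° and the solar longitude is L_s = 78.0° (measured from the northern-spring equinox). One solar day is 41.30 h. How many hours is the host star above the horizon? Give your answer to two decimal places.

Solar declination: sin δ = sin ε · sin L_s = sin 38.90° × sin 78.0° = 0.61424, so δ = +37.897°.
cos h₀ = −tan ϕ · tan δ = −tan(+7.4°) × tan(+37.897°) = -0.1011, so h₀ = 1.6721 rad = 95.80°.
Daylight = 2h₀/(2π) × 41.30 h = (1.6721/π) × 41.30 = 21.98 h.

21.98 h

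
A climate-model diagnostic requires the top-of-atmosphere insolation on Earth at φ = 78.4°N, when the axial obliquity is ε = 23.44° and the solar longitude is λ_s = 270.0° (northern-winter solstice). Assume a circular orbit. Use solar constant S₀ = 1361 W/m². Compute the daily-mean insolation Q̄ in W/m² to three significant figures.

Solar declination: sin δ = sin ε · sin λ_s = sin 23.44° × sin 270.0° = -0.39779, so δ = -23.440°.
cos H₀ = −tan(+78.4°) tan(-23.440°) = 2.1122 ≥ 1 ⇒ polar night, H₀ = 0 and Q̄ = 0.

Q̄ ≈ 0.00 W/m²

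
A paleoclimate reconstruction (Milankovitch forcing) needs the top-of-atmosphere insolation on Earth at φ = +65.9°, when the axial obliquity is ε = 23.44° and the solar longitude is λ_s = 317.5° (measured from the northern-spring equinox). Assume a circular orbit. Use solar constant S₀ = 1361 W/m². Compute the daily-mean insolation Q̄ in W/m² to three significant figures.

Solar declination: sin δ = sin ε · sin λ_s = sin 23.44° × sin 317.5° = -0.26874, so δ = -15.589°.
cos H₀ = −tan(+65.9°) tan(-15.589°) = 0.6237, H₀ = 0.8973 rad.
Bracket: H₀ sin φ sin δ + cos φ cos δ sin H₀ = 0.8973×0.91283×-0.26874 + 0.40833×0.96321×0.78164 = -0.220120 + 0.307425 = 0.087305.
Q̄ = (S₀/π) × [bracket] = (1361/π) × 0.087305 = 37.82 W/m².

Q̄ ≈ 37.8 W/m²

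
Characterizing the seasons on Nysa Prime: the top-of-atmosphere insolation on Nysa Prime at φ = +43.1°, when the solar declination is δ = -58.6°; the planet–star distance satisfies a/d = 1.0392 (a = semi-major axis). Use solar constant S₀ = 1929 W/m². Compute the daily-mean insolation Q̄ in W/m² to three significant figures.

Q̄ ≈ 0.00 W/m²

cos H₀ = −tan(+43.1°) tan(-58.600°) = 1.5331 ≥ 1 ⇒ polar night, H₀ = 0 and Q̄ = 0.
Inverse-square distance factor (a/d)² = 1.0392² = 1.079937.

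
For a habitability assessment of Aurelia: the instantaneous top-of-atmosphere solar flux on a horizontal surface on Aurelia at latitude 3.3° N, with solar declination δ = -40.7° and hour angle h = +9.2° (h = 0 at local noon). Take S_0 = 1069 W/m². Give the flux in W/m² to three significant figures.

759 W/m²

cos θ_z = sin ϕ sin δ + cos ϕ cos δ cos h = -0.037537 + 0.747141 = 0.709604.
Flux = S_0 · cos θ_z = 1069 × 0.709604 = 758.6 W/m².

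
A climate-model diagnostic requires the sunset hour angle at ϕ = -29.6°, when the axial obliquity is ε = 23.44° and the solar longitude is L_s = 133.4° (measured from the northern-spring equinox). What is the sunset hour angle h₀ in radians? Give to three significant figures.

h₀ = 1.40 rad

Solar declination: sin δ = sin ε · sin L_s = sin 23.44° × sin 133.4° = 0.28902, so δ = +16.799°.
cos h₀ = −tan ϕ · tan δ = −tan(-29.6°) × tan(+16.799°) = 0.1715, so h₀ = 1.3984 rad = 80.12°.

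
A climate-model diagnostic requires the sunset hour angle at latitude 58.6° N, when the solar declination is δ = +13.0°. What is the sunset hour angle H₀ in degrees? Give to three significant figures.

H₀ = 112°

cos H₀ = −tan φ · tan δ = −tan(+58.6°) × tan(+13.000°) = -0.3782, so H₀ = 1.9587 rad = 112.22°.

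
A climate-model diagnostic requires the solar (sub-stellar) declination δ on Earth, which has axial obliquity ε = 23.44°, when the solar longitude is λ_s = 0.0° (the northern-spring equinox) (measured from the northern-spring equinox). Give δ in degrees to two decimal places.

sin δ = sin ε · sin λ_s = sin 23.44° × sin 0.0° = 0.000000.
δ = arcsin(0.000000) = +0.00°.

δ = +0.00°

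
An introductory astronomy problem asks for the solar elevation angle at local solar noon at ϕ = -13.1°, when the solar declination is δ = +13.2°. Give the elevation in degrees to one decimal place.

At local noon the hour angle is zero, so the zenith angle equals |ϕ − δ| = |-13.1° − (+13.200°)| = 26.300°.
Elevation = 90° − 26.300° = 63.7°.

63.7°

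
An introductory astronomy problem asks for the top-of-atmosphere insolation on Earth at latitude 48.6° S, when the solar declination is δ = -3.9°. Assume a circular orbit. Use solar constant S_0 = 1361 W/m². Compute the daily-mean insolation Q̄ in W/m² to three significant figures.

cos h₀ = −tan(-48.6°) tan(-3.900°) = -0.0773, h₀ = 1.6482 rad.
Bracket: h₀ sin ϕ sin δ + cos ϕ cos δ sin h₀ = 1.6482×-0.75011×-0.06802 + 0.66131×0.99768×0.99701 = 0.084095 + 0.657803 = 0.741898.
Q̄ = (S_0/π) × [bracket] = (1361/π) × 0.741898 = 321.4 W/m².

Q̄ ≈ 321 W/m²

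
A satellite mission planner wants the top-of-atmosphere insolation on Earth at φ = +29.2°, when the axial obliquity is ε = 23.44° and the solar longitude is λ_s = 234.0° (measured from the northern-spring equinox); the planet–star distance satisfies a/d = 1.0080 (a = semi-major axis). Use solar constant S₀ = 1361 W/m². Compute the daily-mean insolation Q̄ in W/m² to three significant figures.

Solar declination: sin δ = sin ε · sin λ_s = sin 23.44° × sin 234.0° = -0.32182, so δ = -18.773°.
cos H₀ = −tan(+29.2°) tan(-18.773°) = 0.1900, H₀ = 1.3797 rad.
Bracket: H₀ sin φ sin δ + cos φ cos δ sin H₀ = 1.3797×0.48786×-0.32182 + 0.87292×0.94680×0.98179 = -0.216617 + 0.811430 = 0.594813.
Inverse-square distance factor (a/d)² = 1.0080² = 1.016064.
Q̄ = (S₀/π) × 1.016064 × [bracket] = (1361/π) × 1.016064 × 0.594813 = 261.8 W/m².

Q̄ ≈ 262 W/m²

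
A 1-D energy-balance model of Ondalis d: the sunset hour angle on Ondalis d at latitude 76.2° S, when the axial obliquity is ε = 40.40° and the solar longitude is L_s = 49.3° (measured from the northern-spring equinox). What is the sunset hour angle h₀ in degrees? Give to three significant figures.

h₀ = 0.00°

Solar declination: sin δ = sin ε · sin L_s = sin 40.40° × sin 49.3° = 0.49136, so δ = +29.430°.
cos h₀ = −tan ϕ · tan δ = 2.2969 ≥ 1, so the host star never rises (polar night) and h₀ = 0.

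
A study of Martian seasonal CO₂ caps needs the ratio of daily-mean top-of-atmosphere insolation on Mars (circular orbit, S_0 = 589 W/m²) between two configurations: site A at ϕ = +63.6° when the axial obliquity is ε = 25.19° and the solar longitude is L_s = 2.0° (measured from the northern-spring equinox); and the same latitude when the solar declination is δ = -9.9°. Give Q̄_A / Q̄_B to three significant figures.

— Configuration A (ϕ=+63.6°):
Solar declination: sin δ = sin ε · sin L_s = sin 25.19° × sin 2.0° = 0.01485, so δ = +0.851°.
cos h₀ = −tan(+63.6°) tan(+0.851°) = -0.0299, h₀ = 1.6007 rad.
Bracket: h₀ sin ϕ sin δ + cos ϕ cos δ sin h₀ = 1.6007×0.89571×0.01485 + 0.44464×0.99989×0.99955 = 0.021291 + 0.444391 = 0.465682.
Q̄ = (S_0/π) × [bracket] = (589/π) × 0.465682 = 87.308 W/m².
— Configuration B (ϕ=+63.6°):
cos h₀ = −tan(+63.6°) tan(-9.900°) = 0.3516, h₀ = 1.2115 rad.
Bracket: h₀ sin ϕ sin δ + cos ϕ cos δ sin h₀ = 1.2115×0.89571×-0.17193 + 0.44464×0.98511×0.93616 = -0.186570 + 0.410056 = 0.223486.
Q̄ = (S_0/π) × [bracket] = (589/π) × 0.223486 = 41.900 W/m².
Ratio Q̄_A / Q̄_B = 87.308 / 41.900 = 2.084.

Q̄_A / Q̄_B ≈ 2.08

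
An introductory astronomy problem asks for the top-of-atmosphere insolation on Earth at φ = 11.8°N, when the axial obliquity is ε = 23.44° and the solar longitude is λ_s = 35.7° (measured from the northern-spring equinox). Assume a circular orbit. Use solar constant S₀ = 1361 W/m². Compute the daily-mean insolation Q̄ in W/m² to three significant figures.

Q̄ ≈ 445 W/m²

Solar declination: sin δ = sin ε · sin λ_s = sin 23.44° × sin 35.7° = 0.23213, so δ = +13.422°.
cos H₀ = −tan(+11.8°) tan(+13.422°) = -0.0499, H₀ = 1.6207 rad.
Bracket: H₀ sin φ sin δ + cos φ cos δ sin H₀ = 1.6207×0.20450×0.23213 + 0.97887×0.97269×0.99876 = 0.076936 + 0.950956 = 1.027892.
Q̄ = (S₀/π) × [bracket] = (1361/π) × 1.027892 = 445.3 W/m².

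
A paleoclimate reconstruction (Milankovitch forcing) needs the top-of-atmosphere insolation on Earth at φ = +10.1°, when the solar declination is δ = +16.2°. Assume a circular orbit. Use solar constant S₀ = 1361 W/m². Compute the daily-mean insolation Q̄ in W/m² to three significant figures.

cos H₀ = −tan(+10.1°) tan(+16.200°) = -0.0518, H₀ = 1.6226 rad.
Bracket: H₀ sin φ sin δ + cos φ cos δ sin H₀ = 1.6226×0.17537×0.27899 + 0.98450×0.96029×0.99866 = 0.079388 + 0.944139 = 1.023527.
Q̄ = (S₀/π) × [bracket] = (1361/π) × 1.023527 = 443.4 W/m².

Q̄ ≈ 443 W/m²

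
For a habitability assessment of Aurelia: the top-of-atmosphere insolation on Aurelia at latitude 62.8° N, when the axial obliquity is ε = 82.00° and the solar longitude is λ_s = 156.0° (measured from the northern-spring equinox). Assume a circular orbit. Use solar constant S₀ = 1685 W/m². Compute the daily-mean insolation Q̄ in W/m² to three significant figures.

Solar declination: sin δ = sin ε · sin λ_s = sin 82.00° × sin 156.0° = 0.40278, so δ = +23.752°.
cos H₀ = −tan(+62.8°) tan(+23.752°) = -0.8562, H₀ = 2.5988 rad.
Bracket: H₀ sin φ sin δ + cos φ cos δ sin H₀ = 2.5988×0.88942×0.40278 + 0.45710×0.91530×0.51656 = 0.930996 + 0.216120 = 1.147116.
Q̄ = (S₀/π) × [bracket] = (1685/π) × 1.147116 = 615.3 W/m².

Q̄ ≈ 615 W/m²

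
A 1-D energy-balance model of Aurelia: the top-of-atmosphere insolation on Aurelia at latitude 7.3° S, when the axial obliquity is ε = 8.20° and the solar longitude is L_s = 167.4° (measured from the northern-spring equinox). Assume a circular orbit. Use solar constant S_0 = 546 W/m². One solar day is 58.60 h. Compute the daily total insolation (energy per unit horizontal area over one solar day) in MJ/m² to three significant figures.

36.1 MJ/m²

Solar declination: sin δ = sin ε · sin L_s = sin 8.20° × sin 167.4° = 0.03111, so δ = +1.783°.
cos h₀ = −tan(-7.3°) tan(+1.783°) = 0.0040, h₀ = 1.5668 rad.
Bracket: h₀ sin ϕ sin δ + cos ϕ cos δ sin h₀ = 1.5668×-0.12706×0.03111 + 0.99189×0.99952×0.99999 = -0.006193 + 0.991404 = 0.985211.
Q̄ = (S_0/π) × [bracket] = (546/π) × 0.985211 = 171.23 W/m².
Daily total = Q̄ × 58.60 h × 3600 s/h = 171.23 × 58.60 × 3600 / 10⁶ = 36.12 MJ/m².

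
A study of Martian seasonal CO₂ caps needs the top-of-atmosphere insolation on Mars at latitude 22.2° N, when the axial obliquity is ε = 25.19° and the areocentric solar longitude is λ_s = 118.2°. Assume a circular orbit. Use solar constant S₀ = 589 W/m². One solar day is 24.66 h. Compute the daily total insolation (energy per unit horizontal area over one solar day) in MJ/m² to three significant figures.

18.2 MJ/m²

sin δ = sin 25.19° × sin 118.2° = 0.37510, so δ = +22.031°.
cos H₀ = −tan(+22.2°) tan(+22.031°) = -0.1651, H₀ = 1.7367 rad.
Bracket: H₀ sin φ sin δ + cos φ cos δ sin H₀ = 1.7367×0.37784×0.37510 + 0.92587×0.92698×0.98627 = 0.246139 + 0.846479 = 1.092618.
Q̄ = (S₀/π) × [bracket] = (589/π) × 1.092618 = 204.85 W/m².
Daily total = Q̄ × 24.66 h × 3600 s/h = 204.85 × 24.66 × 3600 / 10⁶ = 18.19 MJ/m².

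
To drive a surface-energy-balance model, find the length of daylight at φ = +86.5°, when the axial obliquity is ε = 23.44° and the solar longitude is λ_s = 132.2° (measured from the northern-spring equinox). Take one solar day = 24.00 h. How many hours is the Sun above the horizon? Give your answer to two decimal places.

Solar declination: sin δ = sin ε · sin λ_s = sin 23.44° × sin 132.2° = 0.29468, so δ = +17.139°.
Sunrise equation: cos H₀ = −tan φ · tan δ = -5.0419 ≤ −1, so the Sun never sets (polar day) and H₀ = π.
Daylight = 2H₀/(2π) × 24.00 h = (3.1416/π) × 24.00 = 24.00 h.

24.00 h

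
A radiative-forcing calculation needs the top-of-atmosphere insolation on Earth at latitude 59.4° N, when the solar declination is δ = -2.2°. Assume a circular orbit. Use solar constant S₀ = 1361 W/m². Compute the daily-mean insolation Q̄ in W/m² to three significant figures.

Q̄ ≈ 198 W/m²

cos H₀ = −tan(+59.4°) tan(-2.200°) = 0.0650, H₀ = 1.5058 rad.
Bracket: H₀ sin φ sin δ + cos φ cos δ sin H₀ = 1.5058×0.86074×-0.03839 + 0.50904×0.99926×0.99789 = -0.049757 + 0.507590 = 0.457833.
Q̄ = (S₀/π) × [bracket] = (1361/π) × 0.457833 = 198.3 W/m².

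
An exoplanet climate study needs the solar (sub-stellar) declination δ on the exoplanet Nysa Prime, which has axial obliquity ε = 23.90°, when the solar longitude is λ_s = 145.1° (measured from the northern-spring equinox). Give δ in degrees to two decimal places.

sin δ = sin ε · sin λ_s = sin 23.90° × sin 145.1° = 0.231800.
δ = arcsin(0.231800) = +13.40°.

δ = +13.40°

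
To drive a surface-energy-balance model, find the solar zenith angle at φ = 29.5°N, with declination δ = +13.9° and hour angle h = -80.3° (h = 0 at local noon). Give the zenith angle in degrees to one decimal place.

cos θ_z = sin φ sin δ + cos φ cos δ cos h = 0.118294 + 0.142351 = 0.260645.
θ_z = arccos(0.260645) = 74.9°.

θ_z = 74.9°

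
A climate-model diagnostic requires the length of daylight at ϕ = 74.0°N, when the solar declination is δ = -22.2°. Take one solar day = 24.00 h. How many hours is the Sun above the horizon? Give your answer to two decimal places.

0.00 h

cos h₀ = −tan ϕ · tan δ = 1.4232 ≥ 1, so the Sun never rises (polar night) and h₀ = 0.
Daylight = 2h₀/(2π) × 24.00 h = (0.0000/π) × 24.00 = 0.00 h.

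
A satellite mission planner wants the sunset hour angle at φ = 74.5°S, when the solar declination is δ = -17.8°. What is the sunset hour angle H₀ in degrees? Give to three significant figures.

Sunrise equation: cos H₀ = −tan φ · tan δ = -1.1577 ≤ −1, so the Sun never sets (polar day) and H₀ = π.

H₀ = 180°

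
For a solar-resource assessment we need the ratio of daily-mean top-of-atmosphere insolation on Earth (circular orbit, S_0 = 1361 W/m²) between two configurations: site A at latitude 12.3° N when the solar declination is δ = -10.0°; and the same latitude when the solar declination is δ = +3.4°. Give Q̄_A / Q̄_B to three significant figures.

Q̄_A / Q̄_B ≈ 0.909

— Configuration A (ϕ=+12.3°):
cos h₀ = −tan(+12.3°) tan(-10.000°) = 0.0384, h₀ = 1.5323 rad.
Bracket: h₀ sin ϕ sin δ + cos ϕ cos δ sin h₀ = 1.5323×0.21303×-0.17365 + 0.97705×0.98481×0.99926 = -0.056684 + 0.961497 = 0.904813.
Q̄ = (S_0/π) × [bracket] = (1361/π) × 0.904813 = 391.98 W/m².
— Configuration B (ϕ=+12.3°):
cos h₀ = −tan(+12.3°) tan(+3.400°) = -0.0130, h₀ = 1.5838 rad.
Bracket: h₀ sin ϕ sin δ + cos ϕ cos δ sin h₀ = 1.5838×0.21303×0.05931 + 0.97705×0.99824×0.99992 = 0.020011 + 0.975252 = 0.995263.
Q̄ = (S_0/π) × [bracket] = (1361/π) × 0.995263 = 431.17 W/m².
Ratio Q̄_A / Q̄_B = 391.98 / 431.17 = 0.9091.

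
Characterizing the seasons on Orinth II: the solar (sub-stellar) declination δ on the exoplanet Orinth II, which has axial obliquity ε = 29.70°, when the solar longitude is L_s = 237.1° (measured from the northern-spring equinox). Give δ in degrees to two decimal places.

sin δ = sin ε · sin L_s = sin 29.70° × sin 237.1° = -0.415997.
δ = arcsin(-0.415997) = -24.58°.

δ = -24.58°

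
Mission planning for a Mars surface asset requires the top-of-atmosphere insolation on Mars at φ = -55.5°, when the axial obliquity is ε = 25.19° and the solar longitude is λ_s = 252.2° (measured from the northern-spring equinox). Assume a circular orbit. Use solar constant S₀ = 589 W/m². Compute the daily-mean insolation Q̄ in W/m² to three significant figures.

Q̄ ≈ 216 W/m²

Solar declination: sin δ = sin ε · sin λ_s = sin 25.19° × sin 252.2° = -0.40525, so δ = -23.907°.
cos H₀ = −tan(-55.5°) tan(-23.907°) = -0.6450, H₀ = 2.2718 rad.
Bracket: H₀ sin φ sin δ + cos φ cos δ sin H₀ = 2.2718×-0.82413×-0.40525 + 0.56641×0.91421×0.76421 = 0.758733 + 0.395721 = 1.154454.
Q̄ = (S₀/π) × [bracket] = (589/π) × 1.154454 = 216.4 W/m².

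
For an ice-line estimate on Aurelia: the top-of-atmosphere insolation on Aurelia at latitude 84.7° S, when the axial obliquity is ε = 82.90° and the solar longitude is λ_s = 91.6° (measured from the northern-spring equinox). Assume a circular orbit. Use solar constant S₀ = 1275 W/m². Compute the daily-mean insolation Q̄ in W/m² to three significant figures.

Solar declination: sin δ = sin ε · sin λ_s = sin 82.90° × sin 91.6° = 0.99195, so δ = +82.723°.
cos H₀ = −tan(-84.7°) tan(+82.723°) = 84.4156 ≥ 1 ⇒ polar night, H₀ = 0 and Q̄ = 0.

Q̄ ≈ 0.00 W/m²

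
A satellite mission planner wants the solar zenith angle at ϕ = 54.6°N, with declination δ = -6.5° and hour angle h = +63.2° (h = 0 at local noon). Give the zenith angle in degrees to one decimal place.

cos θ_z = sin ϕ sin δ + cos ϕ cos δ cos h = -0.092275 + 0.259506 = 0.167231.
θ_z = arccos(0.167231) = 80.4°.

θ_z = 80.4°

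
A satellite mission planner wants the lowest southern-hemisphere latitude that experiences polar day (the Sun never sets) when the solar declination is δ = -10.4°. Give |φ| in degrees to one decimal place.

|φ| = 79.6°

Polar day requires cos H₀ = −tan φ tan δ ≤ −1, i.e. tan φ tan δ ≥ 1.
The boundary is |tan φ| · |tan δ| = 1, so |φ| = 90° − |δ| = 90° − 10.4° = 79.6° in the southern hemisphere.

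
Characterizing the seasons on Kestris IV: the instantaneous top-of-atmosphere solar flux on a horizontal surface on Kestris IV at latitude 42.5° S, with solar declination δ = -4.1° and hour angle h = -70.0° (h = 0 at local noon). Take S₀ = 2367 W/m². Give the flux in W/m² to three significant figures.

710 W/m²

cos θ_z = sin φ sin δ + cos φ cos δ cos h = 0.048303 + 0.251518 = 0.299821.
Flux = S₀ · cos θ_z = 2367 × 0.299821 = 709.7 W/m².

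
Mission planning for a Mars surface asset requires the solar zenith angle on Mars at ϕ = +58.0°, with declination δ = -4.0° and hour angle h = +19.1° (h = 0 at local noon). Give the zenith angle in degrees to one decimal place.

θ_z = 63.9°

cos θ_z = sin ϕ sin δ + cos ϕ cos δ cos h = -0.059157 + 0.499527 = 0.440370.
θ_z = arccos(0.440370) = 63.9°.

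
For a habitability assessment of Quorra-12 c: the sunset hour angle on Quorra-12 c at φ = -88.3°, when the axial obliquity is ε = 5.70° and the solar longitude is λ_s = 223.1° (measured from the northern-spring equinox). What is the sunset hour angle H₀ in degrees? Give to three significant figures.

Solar declination: sin δ = sin ε · sin λ_s = sin 5.70° × sin 223.1° = -0.06786, so δ = -3.891°.
Sunrise equation: cos H₀ = −tan φ · tan δ = -2.2918 ≤ −1, so the host star never sets (polar day) and H₀ = π.

H₀ = 180°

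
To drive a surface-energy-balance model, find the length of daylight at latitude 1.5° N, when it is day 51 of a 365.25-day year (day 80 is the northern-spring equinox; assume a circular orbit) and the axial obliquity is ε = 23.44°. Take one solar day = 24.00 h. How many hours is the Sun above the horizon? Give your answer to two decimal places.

11.96 h

Solar longitude: λ_s = 360° × (51 − 80)/365.25 = -28.583°, i.e. -28.583° + 360° = 331.417°.
sin δ = sin 23.44° × sin 331.417° = -0.19032, so δ = -10.971°.
cos H₀ = −tan φ · tan δ = −tan(+1.5°) × tan(-10.971°) = 0.0051, so H₀ = 1.5657 rad = 89.71°.
Daylight = 2H₀/(2π) × 24.00 h = (1.5657/π) × 24.00 = 11.96 h.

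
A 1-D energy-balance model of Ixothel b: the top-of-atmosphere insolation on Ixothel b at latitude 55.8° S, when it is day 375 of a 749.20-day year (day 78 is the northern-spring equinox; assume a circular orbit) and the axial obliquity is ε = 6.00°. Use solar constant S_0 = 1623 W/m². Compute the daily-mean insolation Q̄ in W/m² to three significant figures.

Q̄ ≈ 249 W/m²

Solar longitude: L_s = 360° × (375 − 78)/749.20 = 142.712°.
sin δ = sin 6.00° × sin 142.712° = 0.06333, so δ = +3.631°.
cos h₀ = −tan(-55.8°) tan(+3.631°) = 0.0934, h₀ = 1.4773 rad.
Bracket: h₀ sin ϕ sin δ + cos ϕ cos δ sin h₀ = 1.4773×-0.82708×0.06333 + 0.56208×0.99799×0.99563 = -0.077379 + 0.558499 = 0.481120.
Q̄ = (S_0/π) × [bracket] = (1623/π) × 0.481120 = 248.6 W/m².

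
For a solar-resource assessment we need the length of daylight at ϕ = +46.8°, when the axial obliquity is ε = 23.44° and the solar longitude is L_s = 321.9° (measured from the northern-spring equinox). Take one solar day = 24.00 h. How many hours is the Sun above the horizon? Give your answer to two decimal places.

Solar declination: sin δ = sin ε · sin L_s = sin 23.44° × sin 321.9° = -0.24545, so δ = -14.208°.
cos h₀ = −tan ϕ · tan δ = −tan(+46.8°) × tan(-14.208°) = 0.2696, so h₀ = 1.2978 rad = 74.36°.
Daylight = 2h₀/(2π) × 24.00 h = (1.2978/π) × 24.00 = 9.91 h.

9.91 h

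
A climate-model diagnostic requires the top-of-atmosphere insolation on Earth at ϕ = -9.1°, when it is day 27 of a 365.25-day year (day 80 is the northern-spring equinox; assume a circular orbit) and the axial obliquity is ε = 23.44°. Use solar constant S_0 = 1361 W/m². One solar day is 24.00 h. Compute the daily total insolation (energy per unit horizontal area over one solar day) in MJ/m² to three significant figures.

38.1 MJ/m²

Solar longitude: L_s = 360° × (27 − 80)/365.25 = -52.238°, i.e. -52.238° + 360° = 307.762°.
sin δ = sin 23.44° × sin 307.762° = -0.31448, so δ = -18.329°.
cos h₀ = −tan(-9.1°) tan(-18.329°) = -0.0531, h₀ = 1.6239 rad.
Bracket: h₀ sin ϕ sin δ + cos ϕ cos δ sin h₀ = 1.6239×-0.15816×-0.31448 + 0.98741×0.94927×0.99859 = 0.080770 + 0.935997 = 1.016767.
Q̄ = (S_0/π) × [bracket] = (1361/π) × 1.016767 = 440.48 W/m².
Daily total = Q̄ × 24.00 h × 3600 s/h = 440.48 × 24.00 × 3600 / 10⁶ = 38.06 MJ/m².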